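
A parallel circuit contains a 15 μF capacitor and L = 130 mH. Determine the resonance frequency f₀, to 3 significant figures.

114 Hz

ω₀ = 1/√(LC) = 1/√(0.13 × 1.5e-05) = 716.1 rad/s
f₀ = ω₀/(2π) = 114 Hz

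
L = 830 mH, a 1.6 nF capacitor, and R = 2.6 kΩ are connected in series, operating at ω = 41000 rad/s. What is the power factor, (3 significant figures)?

0.137

X_L = ωL = 34000 Ω
X_C = 1/(ωC) = 15200 Ω
Net reactance X = X_L − X_C = 18800 Ω
Z = 2600 + j18800 Ω
|Z| = √(2600² + 18800²) = 19000 Ω
∠Z = arctan(18800/2600) = 82.1°
cos φ = cos(82.1°) = 0.137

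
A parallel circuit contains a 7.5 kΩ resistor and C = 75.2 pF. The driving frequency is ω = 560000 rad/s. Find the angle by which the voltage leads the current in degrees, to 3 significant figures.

X_C = 1/(ωC) = 23700 Ω
Parallel: admittances add. Y = 1/R + jωC
Y = (0.000133 + j4.21e-05) S
|Y| = 0.000140 S → |Z| = 1/|Y| = 7150 Ω, ∠Z = −∠Y = -17.5°

-17.5°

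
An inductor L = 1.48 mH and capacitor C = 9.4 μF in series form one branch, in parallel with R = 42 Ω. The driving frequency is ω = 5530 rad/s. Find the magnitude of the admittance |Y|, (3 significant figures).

93.6 mS

X_L = ωL = 8.18 Ω
X_C = 1/(ωC) = 19.2 Ω
Branch 1: Z₁ = R = 42.0 Ω
Branch 2 (series LC): Z₂ = j(X_L − X_C) = −j11.1 Ω
Parallel: Z = Z₁Z₂/(Z₁+Z₂), |Z| = 10.7 Ω, ∠Z = -75.3°
|Y| = 1/|Z| = 93.6 mS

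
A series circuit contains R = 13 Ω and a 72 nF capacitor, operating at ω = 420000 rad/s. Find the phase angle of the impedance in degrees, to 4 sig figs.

X_C = 1/(ωC) = 33.07 Ω
Z = 13.00 − j33.07 Ω
|Z| = √(13.00² + 33.07²) = 35.53 Ω
∠Z = arctan(-33.07/13.00) = -68.54°

-68.54°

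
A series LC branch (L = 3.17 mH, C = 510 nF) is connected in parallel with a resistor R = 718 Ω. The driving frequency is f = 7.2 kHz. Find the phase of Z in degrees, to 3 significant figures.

ω = 2πf = 45240 rad/s
X_L = ωL = 143 Ω
X_C = 1/(ωC) = 43.3 Ω
Branch 1: Z₁ = R = 718 Ω
Branch 2 (series LC): Z₂ = j(X_L − X_C) = j100 Ω
Parallel: Z = Z₁Z₂/(Z₁+Z₂), |Z| = 99.1 Ω, ∠Z = 82.1°

82.1°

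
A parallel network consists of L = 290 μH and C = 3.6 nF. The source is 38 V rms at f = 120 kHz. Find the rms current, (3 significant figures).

70.6 mA

ω = 2πf = 754000 rad/s
X_L = ωL = 219 Ω
X_C = 1/(ωC) = 368 Ω
Parallel: admittances add. Y = 1/(jωL) + jωC
Y = (0 − j0.00186) S
|Y| = 0.00186 S → |Z| = 1/|Y| = 538 Ω, ∠Z = −∠Y = 90.0°
I = V/|Z| = 38/538 = 70.6 mA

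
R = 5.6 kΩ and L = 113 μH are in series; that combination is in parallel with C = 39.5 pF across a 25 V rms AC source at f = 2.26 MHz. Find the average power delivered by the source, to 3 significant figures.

103 mW

ω = 2πf = 1.42e+07 rad/s
X_L = ωL = 1600 Ω
X_C = 1/(ωC) = 1780 Ω
Branch 1 (R+jX_L): Z₁ = 5600 + j1600 Ω, |Z₁| = 5830 Ω
Branch 2 (−jX_C): Z₂ = −j1780 Ω
Parallel: Z = Z₁Z₂/(Z₁+Z₂), |Z| = 1850 Ω, ∠Z = -72.2°
I = V/|Z| = 13.5 mA
P = VI cos φ = 25 × 0.0135 × cos(-72.2°) = 103 mW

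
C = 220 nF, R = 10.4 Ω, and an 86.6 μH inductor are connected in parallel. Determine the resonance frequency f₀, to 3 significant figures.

36.5 kHz

ω₀ = 1/√(LC) = 1/√(8.66e-05 × 2.2e-07) = 229100 rad/s
f₀ = ω₀/(2π) = 36.5 kHz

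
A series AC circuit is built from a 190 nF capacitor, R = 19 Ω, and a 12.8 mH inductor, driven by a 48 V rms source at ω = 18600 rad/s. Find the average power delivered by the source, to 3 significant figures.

X_L = ωL = 238 Ω
X_C = 1/(ωC) = 283 Ω
Net reactance X = X_L − X_C = -44.9 Ω
Z = 19.0 − j44.9 Ω
|Z| = √(19.0² + 44.9²) = 48.7 Ω
∠Z = arctan(-44.9/19.0) = -67.1°
I = V/|Z| = 985 mA
P = VI cos φ = 48 × 0.985 × cos(-67.1°) = 18.4 W

18.4 W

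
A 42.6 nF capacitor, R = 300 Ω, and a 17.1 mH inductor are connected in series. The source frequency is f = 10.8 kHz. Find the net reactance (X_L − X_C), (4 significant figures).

ω = 2πf = 67860 rad/s
X_L = ωL = 1160 Ω
X_C = 1/(ωC) = 345.9 Ω
X = 1160 − 345.9 = 814.4 Ω

814.4 Ω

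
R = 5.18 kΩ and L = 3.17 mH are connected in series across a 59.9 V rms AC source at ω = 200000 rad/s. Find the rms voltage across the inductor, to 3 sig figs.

7.28 V

X_L = ωL = 634 Ω
Z = 5180 + j634 Ω
|Z| = √(5180² + 634²) = 5220 Ω
I = V/|Z| = 11.5 mA
V_L = I·|Z_L| = 0.0115 × 634 = 7.28 V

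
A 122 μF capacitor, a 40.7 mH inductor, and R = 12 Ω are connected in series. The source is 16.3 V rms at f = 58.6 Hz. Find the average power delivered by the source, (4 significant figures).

16.19 W

ω = 2πf = 368.2 rad/s
X_L = ωL = 14.99 Ω
X_C = 1/(ωC) = 22.26 Ω
Net reactance X = X_L − X_C = -7.276 Ω
Z = 12.00 − j7.276 Ω
|Z| = √(12.00² + 7.276²) = 14.03 Ω
∠Z = arctan(-7.276/12.00) = -31.23°
I = V/|Z| = 1.161 A
P = VI cos φ = 16.3 × 1.161 × cos(-31.23°) = 16.19 W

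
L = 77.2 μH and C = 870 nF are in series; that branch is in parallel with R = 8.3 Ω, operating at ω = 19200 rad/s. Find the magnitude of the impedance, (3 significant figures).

8.22 Ω

X_L = ωL = 1.48 Ω
X_C = 1/(ωC) = 59.9 Ω
Branch 1: Z₁ = R = 8.30 Ω
Branch 2 (series LC): Z₂ = j(X_L − X_C) = −j58.4 Ω
Parallel: Z = Z₁Z₂/(Z₁+Z₂), |Z| = 8.22 Ω, ∠Z = -8.09°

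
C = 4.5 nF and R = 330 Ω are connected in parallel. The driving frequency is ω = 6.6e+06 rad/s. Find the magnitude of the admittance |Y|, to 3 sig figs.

X_C = 1/(ωC) = 33.7 Ω
Parallel: admittances add. Y = 1/R + jωC
Y = (0.00303 + j0.0297) S
|Y| = 0.0299 S → |Z| = 1/|Y| = 33.5 Ω, ∠Z = −∠Y = -84.2°

29.9 mS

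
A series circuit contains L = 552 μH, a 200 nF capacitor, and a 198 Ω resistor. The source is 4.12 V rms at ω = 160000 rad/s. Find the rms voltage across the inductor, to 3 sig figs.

X_L = ωL = 88.3 Ω
X_C = 1/(ωC) = 31.2 Ω
Net reactance X = X_L − X_C = 57.1 Ω
Z = 198 + j57.1 Ω
|Z| = √(198² + 57.1²) = 206 Ω
I = V/|Z| = 20.0 mA
V_L = I·|Z_L| = 0.0200 × 88.3 = 1.77 V

1.77 V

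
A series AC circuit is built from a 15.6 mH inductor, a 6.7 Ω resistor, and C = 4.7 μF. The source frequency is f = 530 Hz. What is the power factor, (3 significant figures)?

ω = 2πf = 3330 rad/s
X_L = ωL = 51.9 Ω
X_C = 1/(ωC) = 63.9 Ω
Net reactance X = X_L − X_C = -11.9 Ω
Z = 6.70 − j11.9 Ω
|Z| = √(6.70² + 11.9²) = 13.7 Ω
∠Z = arctan(-11.9/6.70) = -60.7°
cos φ = cos(-60.7°) = 0.489

0.489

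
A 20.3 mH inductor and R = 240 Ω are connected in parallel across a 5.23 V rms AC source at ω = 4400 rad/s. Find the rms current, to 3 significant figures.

62.5 mA

X_L = ωL = 89.3 Ω
Parallel: admittances add. Y = 1/R + 1/(jωL)
Y = (0.00417 − j0.0112) S
|Y| = 0.0119 S → |Z| = 1/|Y| = 83.7 Ω, ∠Z = −∠Y = 69.6°
I = V/|Z| = 5.23/83.7 = 62.5 mA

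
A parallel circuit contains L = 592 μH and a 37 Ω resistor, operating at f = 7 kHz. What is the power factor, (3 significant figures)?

ω = 2πf = 43980 rad/s
X_L = ωL = 26.0 Ω
Parallel: admittances add. Y = 1/R + 1/(jωL)
Y = (0.0270 − j0.0384) S
|Y| = 0.0470 S → |Z| = 1/|Y| = 21.3 Ω, ∠Z = −∠Y = 54.9°
cos φ = cos(54.9°) = 0.576

0.576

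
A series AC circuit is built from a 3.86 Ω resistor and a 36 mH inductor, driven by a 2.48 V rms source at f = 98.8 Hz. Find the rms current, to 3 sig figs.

109 mA

ω = 2πf = 620.8 rad/s
X_L = ωL = 22.3 Ω
Z = 3.86 + j22.3 Ω
|Z| = √(3.86² + 22.3²) = 22.7 Ω
I = V/|Z| = 2.48/22.7 = 109 mA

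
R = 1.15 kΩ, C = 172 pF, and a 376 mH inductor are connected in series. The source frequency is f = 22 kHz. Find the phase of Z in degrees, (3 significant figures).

ω = 2πf = 138200 rad/s
X_L = ωL = 52000 Ω
X_C = 1/(ωC) = 42100 Ω
Net reactance X = X_L − X_C = 9910 Ω
Z = 1150 + j9910 Ω
|Z| = √(1150² + 9910²) = 9980 Ω
∠Z = arctan(9910/1150) = 83.4°

83.4°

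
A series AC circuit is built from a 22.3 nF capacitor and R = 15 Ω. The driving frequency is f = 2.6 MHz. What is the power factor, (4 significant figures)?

ω = 2πf = 1.634e+07 rad/s
X_C = 1/(ωC) = 2.745 Ω
Z = 15.00 − j2.745 Ω
|Z| = √(15.00² + 2.745²) = 15.25 Ω
∠Z = arctan(-2.745/15.00) = -10.37°
cos φ = cos(-10.37°) = 0.9837

0.9837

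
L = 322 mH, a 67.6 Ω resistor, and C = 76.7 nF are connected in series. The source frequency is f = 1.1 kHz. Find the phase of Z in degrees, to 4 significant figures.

ω = 2πf = 6912 rad/s
X_L = ωL = 2226 Ω
X_C = 1/(ωC) = 1886 Ω
Net reactance X = X_L − X_C = 339.1 Ω
Z = 67.60 + j339.1 Ω
|Z| = √(67.60² + 339.1²) = 345.8 Ω
∠Z = arctan(339.1/67.60) = 78.73°

78.73°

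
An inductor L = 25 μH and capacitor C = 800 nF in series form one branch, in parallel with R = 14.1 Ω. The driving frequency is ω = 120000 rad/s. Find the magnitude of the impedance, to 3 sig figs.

X_L = ωL = 3.00 Ω
X_C = 1/(ωC) = 10.4 Ω
Branch 1: Z₁ = R = 14.1 Ω
Branch 2 (series LC): Z₂ = j(X_L − X_C) = −j7.42 Ω
Parallel: Z = Z₁Z₂/(Z₁+Z₂), |Z| = 6.56 Ω, ∠Z = -62.3°

6.56 Ω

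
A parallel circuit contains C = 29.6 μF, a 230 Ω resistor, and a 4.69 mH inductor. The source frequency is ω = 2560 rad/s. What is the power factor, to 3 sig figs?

0.501

X_L = ωL = 12.0 Ω
X_C = 1/(ωC) = 13.2 Ω
Parallel: admittances add. Y = 1/R + 1/(jωL) + jωC
Y = (0.00435 − j0.00751) S
|Y| = 0.00868 S → |Z| = 1/|Y| = 115 Ω, ∠Z = −∠Y = 59.9°
cos φ = cos(59.9°) = 0.501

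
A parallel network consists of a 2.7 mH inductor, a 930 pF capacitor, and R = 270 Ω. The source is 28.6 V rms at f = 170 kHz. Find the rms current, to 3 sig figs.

108 mA

ω = 2πf = 1.068e+06 rad/s
X_L = ωL = 2880 Ω
X_C = 1/(ωC) = 1010 Ω
Parallel: admittances add. Y = 1/R + 1/(jωL) + jωC
Y = (0.00370 + j0.000647) S
|Y| = 0.00376 S → |Z| = 1/|Y| = 266 Ω, ∠Z = −∠Y = -9.90°
I = V/|Z| = 28.6/266 = 108 mA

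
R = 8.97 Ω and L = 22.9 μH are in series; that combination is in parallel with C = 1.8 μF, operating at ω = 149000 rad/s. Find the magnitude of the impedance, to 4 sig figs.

X_L = ωL = 3.412 Ω
X_C = 1/(ωC) = 3.729 Ω
Branch 1 (R+jX_L): Z₁ = 8.970 + j3.412 Ω, |Z₁| = 9.597 Ω
Branch 2 (−jX_C): Z₂ = −j3.729 Ω
Parallel: Z = Z₁Z₂/(Z₁+Z₂), |Z| = 3.987 Ω, ∠Z = -67.15°

3.987 Ω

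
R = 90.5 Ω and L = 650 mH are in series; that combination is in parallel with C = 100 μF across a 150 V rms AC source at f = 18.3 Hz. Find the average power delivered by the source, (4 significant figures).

147.8 W

ω = 2πf = 115.0 rad/s
X_L = ωL = 74.74 Ω
X_C = 1/(ωC) = 86.97 Ω
Branch 1 (R+jX_L): Z₁ = 90.50 + j74.74 Ω, |Z₁| = 117.4 Ω
Branch 2 (−jX_C): Z₂ = −j86.97 Ω
Parallel: Z = Z₁Z₂/(Z₁+Z₂), |Z| = 111.8 Ω, ∠Z = -42.75°
I = V/|Z| = 1.342 A
P = VI cos φ = 150 × 1.342 × cos(-42.75°) = 147.8 W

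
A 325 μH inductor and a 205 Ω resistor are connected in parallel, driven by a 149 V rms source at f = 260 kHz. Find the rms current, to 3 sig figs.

779 mA

ω = 2πf = 1.634e+06 rad/s
X_L = ωL = 531 Ω
Parallel: admittances add. Y = 1/R + 1/(jωL)
Y = (0.00488 − j0.00188) S
|Y| = 0.00523 S → |Z| = 1/|Y| = 191 Ω, ∠Z = −∠Y = 21.1°
I = V/|Z| = 149/191 = 779 mA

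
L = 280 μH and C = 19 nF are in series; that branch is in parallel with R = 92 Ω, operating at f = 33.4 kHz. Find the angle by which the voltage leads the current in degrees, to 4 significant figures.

ω = 2πf = 209900 rad/s
X_L = ωL = 58.76 Ω
X_C = 1/(ωC) = 250.8 Ω
Branch 1: Z₁ = R = 92.00 Ω
Branch 2 (series LC): Z₂ = j(X_L − X_C) = −j192.0 Ω
Parallel: Z = Z₁Z₂/(Z₁+Z₂), |Z| = 82.97 Ω, ∠Z = -25.60°

-25.60°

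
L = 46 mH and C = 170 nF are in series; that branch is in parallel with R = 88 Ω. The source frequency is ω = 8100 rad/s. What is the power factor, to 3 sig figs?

X_L = ωL = 373 Ω
X_C = 1/(ωC) = 726 Ω
Branch 1: Z₁ = R = 88.0 Ω
Branch 2 (series LC): Z₂ = j(X_L − X_C) = −j354 Ω
Parallel: Z = Z₁Z₂/(Z₁+Z₂), |Z| = 85.4 Ω, ∠Z = -14.0°
cos φ = cos(-14.0°) = 0.970

0.970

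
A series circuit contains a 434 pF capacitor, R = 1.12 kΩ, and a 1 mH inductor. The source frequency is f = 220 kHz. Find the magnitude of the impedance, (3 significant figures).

ω = 2πf = 1.382e+06 rad/s
X_L = ωL = 1380 Ω
X_C = 1/(ωC) = 1670 Ω
Net reactance X = X_L − X_C = -285 Ω
Z = 1120 − j285 Ω
|Z| = √(1120² + 285²) = 1160 Ω

1160 Ω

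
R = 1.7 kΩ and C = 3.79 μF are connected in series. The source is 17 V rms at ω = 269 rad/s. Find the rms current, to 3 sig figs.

X_C = 1/(ωC) = 981 Ω
Z = 1700 − j981 Ω
|Z| = √(1700² + 981²) = 1960 Ω
I = V/|Z| = 17/1960 = 8.66 mA

8.66 mA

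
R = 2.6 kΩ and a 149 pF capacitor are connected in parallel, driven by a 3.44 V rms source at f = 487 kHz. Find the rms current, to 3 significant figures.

ω = 2πf = 3.06e+06 rad/s
X_C = 1/(ωC) = 2190 Ω
Parallel: admittances add. Y = 1/R + jωC
Y = (0.000385 + j0.000456) S
|Y| = 0.000596 S → |Z| = 1/|Y| = 1680 Ω, ∠Z = −∠Y = -49.8°
I = V/|Z| = 3.44/1680 = 2.05 mA

2.05 mA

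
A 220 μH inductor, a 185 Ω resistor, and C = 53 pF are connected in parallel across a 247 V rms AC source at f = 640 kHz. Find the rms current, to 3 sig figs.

ω = 2πf = 4.021e+06 rad/s
X_L = ωL = 885 Ω
X_C = 1/(ωC) = 4690 Ω
Parallel: admittances add. Y = 1/R + 1/(jωL) + jωC
Y = (0.00541 − j0.000917) S
|Y| = 0.00548 S → |Z| = 1/|Y| = 182 Ω, ∠Z = −∠Y = 9.63°
I = V/|Z| = 247/182 = 1.35 A

1.35 A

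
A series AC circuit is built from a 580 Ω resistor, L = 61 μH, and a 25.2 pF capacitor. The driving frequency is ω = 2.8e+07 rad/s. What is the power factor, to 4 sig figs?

X_L = ωL = 1708 Ω
X_C = 1/(ωC) = 1417 Ω
Net reactance X = X_L − X_C = 290.8 Ω
Z = 580.0 + j290.8 Ω
|Z| = √(580.0² + 290.8²) = 648.8 Ω
∠Z = arctan(290.8/580.0) = 26.63°
cos φ = cos(26.63°) = 0.8940

0.8940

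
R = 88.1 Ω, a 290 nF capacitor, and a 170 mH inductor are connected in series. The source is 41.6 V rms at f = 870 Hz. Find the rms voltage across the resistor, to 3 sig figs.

11.8 V

ω = 2πf = 5466 rad/s
X_L = ωL = 929 Ω
X_C = 1/(ωC) = 631 Ω
Net reactance X = X_L − X_C = 298 Ω
Z = 88.1 + j298 Ω
|Z| = √(88.1² + 298²) = 311 Ω
I = V/|Z| = 134 mA
V_R = I·|Z_R| = 0.134 × 88.1 = 11.8 V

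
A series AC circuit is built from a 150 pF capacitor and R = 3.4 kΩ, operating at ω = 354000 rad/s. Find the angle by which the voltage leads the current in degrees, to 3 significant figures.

X_C = 1/(ωC) = 18800 Ω
Z = 3400 − j18800 Ω
|Z| = √(3400² + 18800²) = 19100 Ω
∠Z = arctan(-18800/3400) = -79.8°

-79.8°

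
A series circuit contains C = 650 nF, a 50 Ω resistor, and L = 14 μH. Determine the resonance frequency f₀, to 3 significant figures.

ω₀ = 1/√(LC) = 1/√(1.4e-05 × 6.5e-07) = 331500 rad/s
f₀ = ω₀/(2π) = 52.8 kHz

52.8 kHz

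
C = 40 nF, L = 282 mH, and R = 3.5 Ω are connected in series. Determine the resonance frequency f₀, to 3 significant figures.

1.50 kHz

ω₀ = 1/√(LC) = 1/√(0.282 × 4e-08) = 9416 rad/s
f₀ = ω₀/(2π) = 1.50 kHz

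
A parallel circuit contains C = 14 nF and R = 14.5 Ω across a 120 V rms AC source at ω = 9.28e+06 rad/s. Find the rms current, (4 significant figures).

17.65 A

X_C = 1/(ωC) = 7.697 Ω
Parallel: admittances add. Y = 1/R + jωC
Y = (0.06897 + j0.1299) S
|Y| = 0.1471 S → |Z| = 1/|Y| = 6.799 Ω, ∠Z = −∠Y = -62.04°
I = V/|Z| = 120/6.799 = 17.65 A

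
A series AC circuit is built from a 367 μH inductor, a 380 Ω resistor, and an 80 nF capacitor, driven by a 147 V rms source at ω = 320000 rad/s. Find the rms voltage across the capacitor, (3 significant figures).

14.8 V

X_L = ωL = 117 Ω
X_C = 1/(ωC) = 39.1 Ω
Net reactance X = X_L − X_C = 78.4 Ω
Z = 380 + j78.4 Ω
|Z| = √(380² + 78.4²) = 388 Ω
I = V/|Z| = 379 mA
V_C = I·|Z_C| = 0.379 × 39.1 = 14.8 V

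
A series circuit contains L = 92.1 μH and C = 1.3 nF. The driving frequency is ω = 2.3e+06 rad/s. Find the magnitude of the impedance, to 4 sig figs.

122.6 Ω

X_L = ωL = 211.8 Ω
X_C = 1/(ωC) = 334.4 Ω
Net reactance X = X_L − X_C = -122.6 Ω
Z = − j122.6 Ω
|Z| = √(0² + 122.6²) = 122.6 Ω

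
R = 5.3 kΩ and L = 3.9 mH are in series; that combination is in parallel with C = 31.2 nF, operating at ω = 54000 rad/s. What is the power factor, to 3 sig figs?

0.112

X_L = ωL = 211 Ω
X_C = 1/(ωC) = 594 Ω
Branch 1 (R+jX_L): Z₁ = 5300 + j211 Ω, |Z₁| = 5300 Ω
Branch 2 (−jX_C): Z₂ = −j594 Ω
Parallel: Z = Z₁Z₂/(Z₁+Z₂), |Z| = 592 Ω, ∠Z = -83.6°
cos φ = cos(-83.6°) = 0.112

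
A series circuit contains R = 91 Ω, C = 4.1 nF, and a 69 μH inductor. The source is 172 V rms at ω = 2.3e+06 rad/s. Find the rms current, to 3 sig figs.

X_L = ωL = 159 Ω
X_C = 1/(ωC) = 106 Ω
Net reactance X = X_L − X_C = 52.7 Ω
Z = 91.0 + j52.7 Ω
|Z| = √(91.0² + 52.7²) = 105 Ω
I = V/|Z| = 172/105 = 1.64 A

1.64 A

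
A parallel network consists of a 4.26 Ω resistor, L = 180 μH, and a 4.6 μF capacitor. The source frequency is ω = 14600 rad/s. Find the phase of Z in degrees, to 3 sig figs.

X_L = ωL = 2.63 Ω
X_C = 1/(ωC) = 14.9 Ω
Parallel: admittances add. Y = 1/R + 1/(jωL) + jωC
Y = (0.235 − j0.313) S
|Y| = 0.392 S → |Z| = 1/|Y| = 2.55 Ω, ∠Z = −∠Y = 53.2°

53.2°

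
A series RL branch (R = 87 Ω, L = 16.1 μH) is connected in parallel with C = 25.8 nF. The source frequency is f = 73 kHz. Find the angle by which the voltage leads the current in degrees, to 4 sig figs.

-43.59°

ω = 2πf = 458700 rad/s
X_L = ωL = 7.385 Ω
X_C = 1/(ωC) = 84.50 Ω
Branch 1 (R+jX_L): Z₁ = 87.00 + j7.385 Ω, |Z₁| = 87.31 Ω
Branch 2 (−jX_C): Z₂ = −j84.50 Ω
Parallel: Z = Z₁Z₂/(Z₁+Z₂), |Z| = 63.46 Ω, ∠Z = -43.59°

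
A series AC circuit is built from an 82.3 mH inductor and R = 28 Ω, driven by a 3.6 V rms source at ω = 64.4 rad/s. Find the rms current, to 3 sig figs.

X_L = ωL = 5.30 Ω
Z = 28.0 + j5.30 Ω
|Z| = √(28.0² + 5.30²) = 28.5 Ω
I = V/|Z| = 3.6/28.5 = 126 mA

126 mA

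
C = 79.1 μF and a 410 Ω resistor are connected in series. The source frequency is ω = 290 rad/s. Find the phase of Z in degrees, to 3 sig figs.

-6.07°

X_C = 1/(ωC) = 43.6 Ω
Z = 410 − j43.6 Ω
|Z| = √(410² + 43.6²) = 412 Ω
∠Z = arctan(-43.6/410) = -6.07°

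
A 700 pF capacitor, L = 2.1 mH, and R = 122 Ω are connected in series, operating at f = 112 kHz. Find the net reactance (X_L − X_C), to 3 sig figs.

ω = 2πf = 703700 rad/s
X_L = ωL = 1480 Ω
X_C = 1/(ωC) = 2030 Ω
X = 1480 − 2030 = -552 Ω

-552 Ω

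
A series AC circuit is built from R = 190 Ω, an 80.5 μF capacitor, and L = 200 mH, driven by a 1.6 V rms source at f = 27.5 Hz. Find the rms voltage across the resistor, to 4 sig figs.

ω = 2πf = 172.8 rad/s
X_L = ωL = 34.56 Ω
X_C = 1/(ωC) = 71.89 Ω
Net reactance X = X_L − X_C = -37.34 Ω
Z = 190.0 − j37.34 Ω
|Z| = √(190.0² + 37.34²) = 193.6 Ω
I = V/|Z| = 8.263 mA
V_R = I·|Z_R| = 0.008263 × 190.0 = 1.570 V

1.570 V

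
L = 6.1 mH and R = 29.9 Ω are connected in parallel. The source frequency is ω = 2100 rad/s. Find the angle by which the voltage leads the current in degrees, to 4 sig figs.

X_L = ωL = 12.81 Ω
Parallel: admittances add. Y = 1/R + 1/(jωL)
Y = (0.03344 − j0.07806) S
|Y| = 0.08493 S → |Z| = 1/|Y| = 11.77 Ω, ∠Z = −∠Y = 66.81°

66.81°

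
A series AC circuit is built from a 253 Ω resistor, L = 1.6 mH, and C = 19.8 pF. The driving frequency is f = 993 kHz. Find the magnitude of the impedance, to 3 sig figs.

1900 Ω

ω = 2πf = 6.239e+06 rad/s
X_L = ωL = 9980 Ω
X_C = 1/(ωC) = 8090 Ω
Net reactance X = X_L − X_C = 1890 Ω
Z = 253 + j1890 Ω
|Z| = √(253² + 1890²) = 1900 Ω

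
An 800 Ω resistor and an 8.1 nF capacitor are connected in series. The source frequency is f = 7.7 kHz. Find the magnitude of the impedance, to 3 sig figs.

ω = 2πf = 48380 rad/s
X_C = 1/(ωC) = 2550 Ω
Z = 800 − j2550 Ω
|Z| = √(800² + 2550²) = 2670 Ω

2670 Ω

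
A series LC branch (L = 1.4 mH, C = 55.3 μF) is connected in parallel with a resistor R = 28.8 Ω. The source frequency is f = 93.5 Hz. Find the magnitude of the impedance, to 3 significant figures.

ω = 2πf = 587.5 rad/s
X_L = ωL = 0.822 Ω
X_C = 1/(ωC) = 30.8 Ω
Branch 1: Z₁ = R = 28.8 Ω
Branch 2 (series LC): Z₂ = j(X_L − X_C) = −j30.0 Ω
Parallel: Z = Z₁Z₂/(Z₁+Z₂), |Z| = 20.8 Ω, ∠Z = -43.9°

20.8 Ω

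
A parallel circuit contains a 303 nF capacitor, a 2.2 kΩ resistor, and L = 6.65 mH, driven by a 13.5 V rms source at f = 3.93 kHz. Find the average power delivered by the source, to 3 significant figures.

ω = 2πf = 24690 rad/s
X_L = ωL = 164 Ω
X_C = 1/(ωC) = 134 Ω
Parallel: admittances add. Y = 1/R + 1/(jωL) + jωC
Y = (0.000455 + j0.00139) S
|Y| = 0.00146 S → |Z| = 1/|Y| = 683 Ω, ∠Z = −∠Y = -71.9°
I = V/|Z| = 19.8 mA
P = VI cos φ = 13.5 × 0.0198 × cos(-71.9°) = 82.8 mW

82.8 mW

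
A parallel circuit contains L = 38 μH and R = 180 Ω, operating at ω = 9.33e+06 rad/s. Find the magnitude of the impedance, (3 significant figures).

X_L = ωL = 355 Ω
Parallel: admittances add. Y = 1/R + 1/(jωL)
Y = (0.00556 − j0.00282) S
|Y| = 0.00623 S → |Z| = 1/|Y| = 160 Ω, ∠Z = −∠Y = 26.9°

160 Ω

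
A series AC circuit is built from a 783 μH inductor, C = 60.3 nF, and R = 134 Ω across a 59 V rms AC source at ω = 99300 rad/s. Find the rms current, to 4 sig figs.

366.4 mA

X_L = ωL = 77.75 Ω
X_C = 1/(ωC) = 167.0 Ω
Net reactance X = X_L − X_C = -89.25 Ω
Z = 134.0 − j89.25 Ω
|Z| = √(134.0² + 89.25²) = 161.0 Ω
I = V/|Z| = 59/161.0 = 366.4 mA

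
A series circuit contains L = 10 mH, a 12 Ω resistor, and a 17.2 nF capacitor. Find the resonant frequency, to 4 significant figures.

12.14 kHz

ω₀ = 1/√(LC) = 1/√(0.01 × 1.72e-08) = 76250 rad/s
f₀ = ω₀/(2π) = 12.14 kHz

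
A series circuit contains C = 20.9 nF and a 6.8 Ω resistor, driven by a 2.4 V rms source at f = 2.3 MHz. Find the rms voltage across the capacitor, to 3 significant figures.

ω = 2πf = 1.445e+07 rad/s
X_C = 1/(ωC) = 3.31 Ω
Z = 6.80 − j3.31 Ω
|Z| = √(6.80² + 3.31²) = 7.56 Ω
I = V/|Z| = 317 mA
V_C = I·|Z_C| = 0.317 × 3.31 = 1.05 V

1.05 V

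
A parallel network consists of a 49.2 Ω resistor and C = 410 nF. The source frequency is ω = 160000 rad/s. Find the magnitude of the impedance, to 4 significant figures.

X_C = 1/(ωC) = 15.24 Ω
Parallel: admittances add. Y = 1/R + jωC
Y = (0.02033 + j0.06560) S
|Y| = 0.06868 S → |Z| = 1/|Y| = 14.56 Ω, ∠Z = −∠Y = -72.79°

14.56 Ω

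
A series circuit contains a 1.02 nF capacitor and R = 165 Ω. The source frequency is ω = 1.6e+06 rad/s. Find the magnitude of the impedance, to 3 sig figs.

635 Ω

X_C = 1/(ωC) = 613 Ω
Z = 165 − j613 Ω
|Z| = √(165² + 613²) = 635 Ω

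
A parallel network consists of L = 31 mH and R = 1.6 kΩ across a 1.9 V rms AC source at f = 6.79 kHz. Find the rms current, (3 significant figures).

1.86 mA

ω = 2πf = 42660 rad/s
X_L = ωL = 1320 Ω
Parallel: admittances add. Y = 1/R + 1/(jωL)
Y = (0.000625 − j0.000756) S
|Y| = 0.000981 S → |Z| = 1/|Y| = 1020 Ω, ∠Z = −∠Y = 50.4°
I = V/|Z| = 1.9/1020 = 1.86 mA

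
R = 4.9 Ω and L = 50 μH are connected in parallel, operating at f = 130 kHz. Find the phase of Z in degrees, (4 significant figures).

ω = 2πf = 816800 rad/s
X_L = ωL = 40.84 Ω
Parallel: admittances add. Y = 1/R + 1/(jωL)
Y = (0.2041 − j0.02449) S
|Y| = 0.2055 S → |Z| = 1/|Y| = 4.865 Ω, ∠Z = −∠Y = 6.842°

6.842°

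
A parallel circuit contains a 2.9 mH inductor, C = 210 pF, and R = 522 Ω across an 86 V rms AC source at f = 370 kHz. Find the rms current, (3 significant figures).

167 mA

ω = 2πf = 2.325e+06 rad/s
X_L = ωL = 6740 Ω
X_C = 1/(ωC) = 2050 Ω
Parallel: admittances add. Y = 1/R + 1/(jωL) + jωC
Y = (0.00192 + j0.000340) S
|Y| = 0.00195 S → |Z| = 1/|Y| = 514 Ω, ∠Z = −∠Y = -10.1°
I = V/|Z| = 86/514 = 167 mA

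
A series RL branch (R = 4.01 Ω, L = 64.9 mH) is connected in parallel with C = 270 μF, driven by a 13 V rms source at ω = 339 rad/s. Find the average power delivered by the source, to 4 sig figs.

X_L = ωL = 22.00 Ω
X_C = 1/(ωC) = 10.93 Ω
Branch 1 (R+jX_L): Z₁ = 4.010 + j22.00 Ω, |Z₁| = 22.36 Ω
Branch 2 (−jX_C): Z₂ = −j10.93 Ω
Parallel: Z = Z₁Z₂/(Z₁+Z₂), |Z| = 20.74 Ω, ∠Z = -80.43°
I = V/|Z| = 626.7 mA
P = VI cos φ = 13 × 0.6267 × cos(-80.43°) = 1.355 W

1.355 W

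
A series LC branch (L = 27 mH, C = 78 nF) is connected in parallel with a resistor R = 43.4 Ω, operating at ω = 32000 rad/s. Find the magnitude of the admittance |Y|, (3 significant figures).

X_L = ωL = 864 Ω
X_C = 1/(ωC) = 401 Ω
Branch 1: Z₁ = R = 43.4 Ω
Branch 2 (series LC): Z₂ = j(X_L − X_C) = j463 Ω
Parallel: Z = Z₁Z₂/(Z₁+Z₂), |Z| = 43.2 Ω, ∠Z = 5.35°
|Y| = 1/|Z| = 23.1 mS

23.1 mS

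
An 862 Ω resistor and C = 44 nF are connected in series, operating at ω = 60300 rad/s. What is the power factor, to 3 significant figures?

0.916

X_C = 1/(ωC) = 377 Ω
Z = 862 − j377 Ω
|Z| = √(862² + 377²) = 941 Ω
∠Z = arctan(-377/862) = -23.6°
cos φ = cos(-23.6°) = 0.916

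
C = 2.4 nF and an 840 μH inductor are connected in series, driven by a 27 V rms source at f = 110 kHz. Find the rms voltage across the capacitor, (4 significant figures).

730.1 V

ω = 2πf = 691200 rad/s
X_L = ωL = 580.6 Ω
X_C = 1/(ωC) = 602.9 Ω
Net reactance X = X_L − X_C = -22.29 Ω
Z = − j22.29 Ω
|Z| = √(0² + 22.29²) = 22.29 Ω
I = V/|Z| = 1.211 A
V_C = I·|Z_C| = 1.211 × 602.9 = 730.1 V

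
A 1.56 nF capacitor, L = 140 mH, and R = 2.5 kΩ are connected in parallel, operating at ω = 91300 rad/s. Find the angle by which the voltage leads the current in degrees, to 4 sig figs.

-9.117°

X_L = ωL = 12780 Ω
X_C = 1/(ωC) = 7021 Ω
Parallel: admittances add. Y = 1/R + 1/(jωL) + jωC
Y = (0.0004000 + j6.419e-05) S
|Y| = 0.0004051 S → |Z| = 1/|Y| = 2468 Ω, ∠Z = −∠Y = -9.117°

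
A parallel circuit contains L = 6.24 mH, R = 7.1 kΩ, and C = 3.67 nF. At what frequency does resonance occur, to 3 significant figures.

33.3 kHz

ω₀ = 1/√(LC) = 1/√(0.00624 × 3.67e-09) = 209000 rad/s
f₀ = ω₀/(2π) = 33.3 kHz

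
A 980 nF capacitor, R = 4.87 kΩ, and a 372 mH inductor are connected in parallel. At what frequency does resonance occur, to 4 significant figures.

263.6 Hz

ω₀ = 1/√(LC) = 1/√(0.372 × 9.8e-07) = 1656 rad/s
f₀ = ω₀/(2π) = 263.6 Hz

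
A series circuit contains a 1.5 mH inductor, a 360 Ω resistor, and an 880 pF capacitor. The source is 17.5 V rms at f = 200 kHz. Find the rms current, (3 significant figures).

16.8 mA

ω = 2πf = 1.257e+06 rad/s
X_L = ωL = 1880 Ω
X_C = 1/(ωC) = 904 Ω
Net reactance X = X_L − X_C = 981 Ω
Z = 360 + j981 Ω
|Z| = √(360² + 981²) = 1040 Ω
I = V/|Z| = 17.5/1040 = 16.8 mA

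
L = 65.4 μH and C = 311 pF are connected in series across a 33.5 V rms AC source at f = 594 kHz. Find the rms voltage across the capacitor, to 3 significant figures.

46.7 V

ω = 2πf = 3.732e+06 rad/s
X_L = ωL = 244 Ω
X_C = 1/(ωC) = 862 Ω
Net reactance X = X_L − X_C = -617 Ω
Z = − j617 Ω
|Z| = √(0² + 617²) = 617 Ω
I = V/|Z| = 54.3 mA
V_C = I·|Z_C| = 0.0543 × 862 = 46.7 V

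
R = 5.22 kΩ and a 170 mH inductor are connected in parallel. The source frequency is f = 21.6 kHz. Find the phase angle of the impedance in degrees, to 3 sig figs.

ω = 2πf = 135700 rad/s
X_L = ωL = 23100 Ω
Parallel: admittances add. Y = 1/R + 1/(jωL)
Y = (0.000192 − j4.33e-05) S
|Y| = 0.000196 S → |Z| = 1/|Y| = 5090 Ω, ∠Z = −∠Y = 12.7°

12.7°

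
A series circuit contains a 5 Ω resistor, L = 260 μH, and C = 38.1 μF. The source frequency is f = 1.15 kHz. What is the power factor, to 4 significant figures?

ω = 2πf = 7226 rad/s
X_L = ωL = 1.879 Ω
X_C = 1/(ωC) = 3.632 Ω
Net reactance X = X_L − X_C = -1.754 Ω
Z = 5.000 − j1.754 Ω
|Z| = √(5.000² + 1.754²) = 5.299 Ω
∠Z = arctan(-1.754/5.000) = -19.33°
cos φ = cos(-19.33°) = 0.9436

0.9436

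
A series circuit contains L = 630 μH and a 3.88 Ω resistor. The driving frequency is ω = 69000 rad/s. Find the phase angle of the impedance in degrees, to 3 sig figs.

X_L = ωL = 43.5 Ω
Z = 3.88 + j43.5 Ω
|Z| = √(3.88² + 43.5²) = 43.6 Ω
∠Z = arctan(43.5/3.88) = 84.9°

84.9°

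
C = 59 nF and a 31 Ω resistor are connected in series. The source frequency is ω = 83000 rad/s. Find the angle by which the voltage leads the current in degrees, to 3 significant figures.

-81.4°

X_C = 1/(ωC) = 204 Ω
Z = 31.0 − j204 Ω
|Z| = √(31.0² + 204²) = 207 Ω
∠Z = arctan(-204/31.0) = -81.4°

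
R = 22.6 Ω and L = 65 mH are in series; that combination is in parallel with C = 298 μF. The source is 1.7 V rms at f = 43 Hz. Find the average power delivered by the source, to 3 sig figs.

79.7 mW

ω = 2πf = 270.2 rad/s
X_L = ωL = 17.6 Ω
X_C = 1/(ωC) = 12.4 Ω
Branch 1 (R+jX_L): Z₁ = 22.6 + j17.6 Ω, |Z₁| = 28.6 Ω
Branch 2 (−jX_C): Z₂ = −j12.4 Ω
Parallel: Z = Z₁Z₂/(Z₁+Z₂), |Z| = 15.3 Ω, ∠Z = -65.0°
I = V/|Z| = 111 mA
P = VI cos φ = 1.7 × 0.111 × cos(-65.0°) = 79.7 mW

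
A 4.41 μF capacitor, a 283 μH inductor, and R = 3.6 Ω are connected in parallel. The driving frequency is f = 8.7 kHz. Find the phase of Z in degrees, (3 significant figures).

-32.4°

ω = 2πf = 54660 rad/s
X_L = ωL = 15.5 Ω
X_C = 1/(ωC) = 4.15 Ω
Parallel: admittances add. Y = 1/R + 1/(jωL) + jωC
Y = (0.278 + j0.176) S
|Y| = 0.329 S → |Z| = 1/|Y| = 3.04 Ω, ∠Z = −∠Y = -32.4°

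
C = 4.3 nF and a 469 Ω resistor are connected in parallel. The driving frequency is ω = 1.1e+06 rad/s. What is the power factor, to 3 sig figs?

X_C = 1/(ωC) = 211 Ω
Parallel: admittances add. Y = 1/R + jωC
Y = (0.00213 + j0.00473) S
|Y| = 0.00519 S → |Z| = 1/|Y| = 193 Ω, ∠Z = −∠Y = -65.7°
cos φ = cos(-65.7°) = 0.411

0.411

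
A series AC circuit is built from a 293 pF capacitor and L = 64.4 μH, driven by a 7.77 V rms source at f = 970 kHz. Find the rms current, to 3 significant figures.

46.4 mA

ω = 2πf = 6.095e+06 rad/s
X_L = ωL = 392 Ω
X_C = 1/(ωC) = 560 Ω
Net reactance X = X_L − X_C = -167 Ω
Z = − j167 Ω
|Z| = √(0² + 167²) = 167 Ω
I = V/|Z| = 7.77/167 = 46.4 mA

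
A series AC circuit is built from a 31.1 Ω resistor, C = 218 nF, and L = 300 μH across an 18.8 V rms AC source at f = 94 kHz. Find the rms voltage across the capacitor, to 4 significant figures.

0.8477 V

ω = 2πf = 590600 rad/s
X_L = ωL = 177.2 Ω
X_C = 1/(ωC) = 7.767 Ω
Net reactance X = X_L − X_C = 169.4 Ω
Z = 31.10 + j169.4 Ω
|Z| = √(31.10² + 169.4²) = 172.2 Ω
I = V/|Z| = 109.1 mA
V_C = I·|Z_C| = 0.1091 × 7.767 = 0.8477 V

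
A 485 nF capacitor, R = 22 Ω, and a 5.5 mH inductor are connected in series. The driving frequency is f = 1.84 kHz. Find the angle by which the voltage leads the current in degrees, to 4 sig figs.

ω = 2πf = 11560 rad/s
X_L = ωL = 63.59 Ω
X_C = 1/(ωC) = 178.3 Ω
Net reactance X = X_L − X_C = -114.8 Ω
Z = 22.00 − j114.8 Ω
|Z| = √(22.00² + 114.8²) = 116.8 Ω
∠Z = arctan(-114.8/22.00) = -79.15°

-79.15°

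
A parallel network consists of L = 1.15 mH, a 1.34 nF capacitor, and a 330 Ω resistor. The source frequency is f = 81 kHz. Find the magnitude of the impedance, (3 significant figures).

ω = 2πf = 508900 rad/s
X_L = ωL = 585 Ω
X_C = 1/(ωC) = 1470 Ω
Parallel: admittances add. Y = 1/R + 1/(jωL) + jωC
Y = (0.00303 − j0.00103) S
|Y| = 0.00320 S → |Z| = 1/|Y| = 313 Ω, ∠Z = −∠Y = 18.7°

313 Ω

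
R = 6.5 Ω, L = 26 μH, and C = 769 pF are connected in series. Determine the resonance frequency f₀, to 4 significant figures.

1.126 MHz

ω₀ = 1/√(LC) = 1/√(2.6e-05 × 7.69e-10) = 7.072e+06 rad/s
f₀ = ω₀/(2π) = 1.126 MHz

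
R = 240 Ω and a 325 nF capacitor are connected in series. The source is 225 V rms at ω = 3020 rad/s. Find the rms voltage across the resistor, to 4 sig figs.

51.59 V

X_C = 1/(ωC) = 1019 Ω
Z = 240.0 − j1019 Ω
|Z| = √(240.0² + 1019²) = 1047 Ω
I = V/|Z| = 215.0 mA
V_R = I·|Z_R| = 0.2150 × 240.0 = 51.59 V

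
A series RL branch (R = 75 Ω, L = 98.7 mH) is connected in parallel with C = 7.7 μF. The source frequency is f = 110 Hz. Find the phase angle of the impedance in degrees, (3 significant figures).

10.2°

ω = 2πf = 691.2 rad/s
X_L = ωL = 68.2 Ω
X_C = 1/(ωC) = 188 Ω
Branch 1 (R+jX_L): Z₁ = 75.0 + j68.2 Ω, |Z₁| = 101 Ω
Branch 2 (−jX_C): Z₂ = −j188 Ω
Parallel: Z = Z₁Z₂/(Z₁+Z₂), |Z| = 135 Ω, ∠Z = 10.2°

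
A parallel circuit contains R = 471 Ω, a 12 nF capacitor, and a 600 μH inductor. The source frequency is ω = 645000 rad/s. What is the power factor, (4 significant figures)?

0.3808

X_L = ωL = 387.0 Ω
X_C = 1/(ωC) = 129.2 Ω
Parallel: admittances add. Y = 1/R + 1/(jωL) + jωC
Y = (0.002123 + j0.005156) S
|Y| = 0.005576 S → |Z| = 1/|Y| = 179.3 Ω, ∠Z = −∠Y = -67.62°
cos φ = cos(-67.62°) = 0.3808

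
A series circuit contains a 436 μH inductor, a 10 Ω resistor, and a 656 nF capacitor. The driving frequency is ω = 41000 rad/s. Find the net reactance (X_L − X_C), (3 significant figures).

X_L = ωL = 17.9 Ω
X_C = 1/(ωC) = 37.2 Ω
X = 17.9 − 37.2 = -19.3 Ω

-19.3 Ω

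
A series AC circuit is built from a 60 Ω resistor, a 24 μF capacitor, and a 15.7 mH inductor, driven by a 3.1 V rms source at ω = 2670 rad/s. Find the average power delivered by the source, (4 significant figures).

134.3 mW

X_L = ωL = 41.92 Ω
X_C = 1/(ωC) = 15.61 Ω
Net reactance X = X_L − X_C = 26.31 Ω
Z = 60.00 + j26.31 Ω
|Z| = √(60.00² + 26.31²) = 65.52 Ω
∠Z = arctan(26.31/60.00) = 23.68°
I = V/|Z| = 47.32 mA
P = VI cos φ = 3.1 × 0.04732 × cos(23.68°) = 134.3 mW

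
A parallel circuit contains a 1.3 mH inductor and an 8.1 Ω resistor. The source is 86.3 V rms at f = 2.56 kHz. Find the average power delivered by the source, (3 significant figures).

919 W

ω = 2πf = 16080 rad/s
X_L = ωL = 20.9 Ω
Parallel: admittances add. Y = 1/R + 1/(jωL)
Y = (0.123 − j0.0478) S
|Y| = 0.132 S → |Z| = 1/|Y| = 7.55 Ω, ∠Z = −∠Y = 21.2°
I = V/|Z| = 11.4 A
P = VI cos φ = 86.3 × 11.4 × cos(21.2°) = 919 W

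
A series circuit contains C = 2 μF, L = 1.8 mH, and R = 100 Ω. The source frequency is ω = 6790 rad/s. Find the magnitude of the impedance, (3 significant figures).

117 Ω

X_L = ωL = 12.2 Ω
X_C = 1/(ωC) = 73.6 Ω
Net reactance X = X_L − X_C = -61.4 Ω
Z = 100 − j61.4 Ω
|Z| = √(100² + 61.4²) = 117 Ω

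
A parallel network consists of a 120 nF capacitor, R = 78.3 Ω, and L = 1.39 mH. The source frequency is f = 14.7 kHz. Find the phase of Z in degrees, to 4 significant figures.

-14.46°

ω = 2πf = 92360 rad/s
X_L = ωL = 128.4 Ω
X_C = 1/(ωC) = 90.22 Ω
Parallel: admittances add. Y = 1/R + 1/(jωL) + jωC
Y = (0.01277 + j0.003294) S
|Y| = 0.01319 S → |Z| = 1/|Y| = 75.82 Ω, ∠Z = −∠Y = -14.46°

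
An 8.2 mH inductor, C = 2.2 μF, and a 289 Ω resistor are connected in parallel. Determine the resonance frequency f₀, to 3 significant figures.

1.18 kHz

ω₀ = 1/√(LC) = 1/√(0.0082 × 2.2e-06) = 7445 rad/s
f₀ = ω₀/(2π) = 1.18 kHz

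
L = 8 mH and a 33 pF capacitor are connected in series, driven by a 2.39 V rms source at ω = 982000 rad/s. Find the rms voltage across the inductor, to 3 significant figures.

0.816 V

X_L = ωL = 7860 Ω
X_C = 1/(ωC) = 30900 Ω
Net reactance X = X_L − X_C = -23000 Ω
Z = − j23000 Ω
|Z| = √(0² + 23000²) = 23000 Ω
I = V/|Z| = 104 μA
V_L = I·|Z_L| = 0.000104 × 7860 = 0.816 V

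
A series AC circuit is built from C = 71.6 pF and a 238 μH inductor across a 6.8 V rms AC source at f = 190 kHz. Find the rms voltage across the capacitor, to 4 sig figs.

ω = 2πf = 1.194e+06 rad/s
X_L = ωL = 284.1 Ω
X_C = 1/(ωC) = 11700 Ω
Net reactance X = X_L − X_C = -11420 Ω
Z = − j11420 Ω
|Z| = √(0² + 11420²) = 11420 Ω
I = V/|Z| = 595.7 μA
V_C = I·|Z_C| = 0.0005957 × 11700 = 6.969 V

6.969 V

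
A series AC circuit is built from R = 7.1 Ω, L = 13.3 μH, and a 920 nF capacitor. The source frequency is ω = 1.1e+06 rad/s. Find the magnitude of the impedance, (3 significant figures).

X_L = ωL = 14.6 Ω
X_C = 1/(ωC) = 0.988 Ω
Net reactance X = X_L − X_C = 13.6 Ω
Z = 7.10 + j13.6 Ω
|Z| = √(7.10² + 13.6²) = 15.4 Ω

15.4 Ω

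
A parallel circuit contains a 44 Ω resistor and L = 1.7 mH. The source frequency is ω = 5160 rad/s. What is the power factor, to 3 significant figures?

X_L = ωL = 8.77 Ω
Parallel: admittances add. Y = 1/R + 1/(jωL)
Y = (0.0227 − j0.114) S
|Y| = 0.116 S → |Z| = 1/|Y| = 8.60 Ω, ∠Z = −∠Y = 78.7°
cos φ = cos(78.7°) = 0.196

0.196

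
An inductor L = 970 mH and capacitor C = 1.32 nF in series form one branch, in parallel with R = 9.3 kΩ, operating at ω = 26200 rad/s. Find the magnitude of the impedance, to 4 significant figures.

3277 Ω

X_L = ωL = 25410 Ω
X_C = 1/(ωC) = 28920 Ω
Branch 1: Z₁ = R = 9300 Ω
Branch 2 (series LC): Z₂ = j(X_L − X_C) = −j3501 Ω
Parallel: Z = Z₁Z₂/(Z₁+Z₂), |Z| = 3277 Ω, ∠Z = -69.37°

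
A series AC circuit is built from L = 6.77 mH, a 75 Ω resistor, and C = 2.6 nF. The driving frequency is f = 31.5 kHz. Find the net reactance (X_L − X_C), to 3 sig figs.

ω = 2πf = 197900 rad/s
X_L = ωL = 1340 Ω
X_C = 1/(ωC) = 1940 Ω
X = 1340 − 1940 = -603 Ω

-603 Ω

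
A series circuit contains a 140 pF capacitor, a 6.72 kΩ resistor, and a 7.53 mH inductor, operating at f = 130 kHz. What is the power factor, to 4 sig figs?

0.9329

ω = 2πf = 816800 rad/s
X_L = ωL = 6151 Ω
X_C = 1/(ωC) = 8745 Ω
Net reactance X = X_L − X_C = -2594 Ω
Z = 6720 − j2594 Ω
|Z| = √(6720² + 2594²) = 7203 Ω
∠Z = arctan(-2594/6720) = -21.11°
cos φ = cos(-21.11°) = 0.9329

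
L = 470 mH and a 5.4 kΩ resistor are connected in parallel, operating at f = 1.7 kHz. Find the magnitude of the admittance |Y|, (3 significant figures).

272 μS

ω = 2πf = 10680 rad/s
X_L = ωL = 5020 Ω
Parallel: admittances add. Y = 1/R + 1/(jωL)
Y = (0.000185 − j0.000199) S
|Y| = 0.000272 S → |Z| = 1/|Y| = 3680 Ω, ∠Z = −∠Y = 47.1°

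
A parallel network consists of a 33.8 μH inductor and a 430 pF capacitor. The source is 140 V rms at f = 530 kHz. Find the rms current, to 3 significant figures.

ω = 2πf = 3.33e+06 rad/s
X_L = ωL = 113 Ω
X_C = 1/(ωC) = 698 Ω
Parallel: admittances add. Y = 1/(jωL) + jωC
Y = (0 − j0.00745) S
|Y| = 0.00745 S → |Z| = 1/|Y| = 134 Ω, ∠Z = −∠Y = 90.0°
I = V/|Z| = 140/134 = 1.04 A

1.04 A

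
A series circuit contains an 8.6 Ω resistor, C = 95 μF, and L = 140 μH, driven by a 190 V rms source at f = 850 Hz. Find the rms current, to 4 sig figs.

ω = 2πf = 5341 rad/s
X_L = ωL = 0.7477 Ω
X_C = 1/(ωC) = 1.971 Ω
Net reactance X = X_L − X_C = -1.223 Ω
Z = 8.600 − j1.223 Ω
|Z| = √(8.600² + 1.223²) = 8.687 Ω
I = V/|Z| = 190/8.687 = 21.87 A

21.87 A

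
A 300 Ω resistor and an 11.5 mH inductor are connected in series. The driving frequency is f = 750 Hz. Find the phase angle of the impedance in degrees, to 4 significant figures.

10.24°

ω = 2πf = 4712 rad/s
X_L = ωL = 54.19 Ω
Z = 300.0 + j54.19 Ω
|Z| = √(300.0² + 54.19²) = 304.9 Ω
∠Z = arctan(54.19/300.0) = 10.24°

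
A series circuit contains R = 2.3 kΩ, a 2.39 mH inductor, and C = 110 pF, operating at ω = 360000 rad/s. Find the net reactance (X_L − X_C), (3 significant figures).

-24400 Ω

X_L = ωL = 860 Ω
X_C = 1/(ωC) = 25300 Ω
X = 860 − 25300 = -24400 Ω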